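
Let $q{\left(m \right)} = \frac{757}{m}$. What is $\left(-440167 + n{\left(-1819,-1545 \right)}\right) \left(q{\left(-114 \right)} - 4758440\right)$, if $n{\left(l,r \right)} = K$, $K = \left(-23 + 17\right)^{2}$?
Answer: $\frac{238754746122127}{114} \approx 2.0943 \cdot 10^{12}$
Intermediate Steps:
$K = 36$ ($K = \left(-6\right)^{2} = 36$)
$n{\left(l,r \right)} = 36$
$\left(-440167 + n{\left(-1819,-1545 \right)}\right) \left(q{\left(-114 \right)} - 4758440\right) = \left(-440167 + 36\right) \left(\frac{757}{-114} - 4758440\right) = - 440131 \left(757 \left(- \frac{1}{114}\right) - 4758440\right) = - 440131 \left(- \frac{757}{114} - 4758440\right) = \left(-440131\right) \left(- \frac{542462917}{114}\right) = \frac{238754746122127}{114}$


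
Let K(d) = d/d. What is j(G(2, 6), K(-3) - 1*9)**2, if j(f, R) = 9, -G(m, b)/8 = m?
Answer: 81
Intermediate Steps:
G(m, b) = -8*m
K(d) = 1
j(G(2, 6), K(-3) - 1*9)**2 = 9**2 = 81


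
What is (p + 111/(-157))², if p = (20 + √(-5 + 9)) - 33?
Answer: 3378244/24649 ≈ 137.05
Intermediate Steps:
p = -11 (p = (20 + √4) - 33 = (20 + 2) - 33 = 22 - 33 = -11)
(p + 111/(-157))² = (-11 + 111/(-157))² = (-11 + 111*(-1/157))² = (-11 - 111/157)² = (-1838/157)² = 3378244/24649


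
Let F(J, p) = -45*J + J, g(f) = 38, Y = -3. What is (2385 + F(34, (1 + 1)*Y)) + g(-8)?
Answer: 927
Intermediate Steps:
F(J, p) = -44*J
(2385 + F(34, (1 + 1)*Y)) + g(-8) = (2385 - 44*34) + 38 = (2385 - 1496) + 38 = 889 + 38 = 927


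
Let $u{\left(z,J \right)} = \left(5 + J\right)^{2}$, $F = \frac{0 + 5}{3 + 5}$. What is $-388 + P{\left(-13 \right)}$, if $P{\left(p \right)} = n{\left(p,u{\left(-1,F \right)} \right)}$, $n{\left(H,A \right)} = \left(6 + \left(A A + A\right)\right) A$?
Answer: $\frac{8514260153}{262144} \approx 32479.0$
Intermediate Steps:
$F = \frac{5}{8} \approx 0.625$
$n{\left(H,A \right)} = A \left(6 + A + A^{2}\right)$ ($n{\left(H,A \right)} = \left(6 + \left(A^{2} + A\right)\right) A = \left(6 + \left(A + A^{2}\right)\right) A = \left(6 + A + A^{2}\right) A = A \left(6 + A + A^{2}\right)$)
$P{\left(p \right)} = \frac{8615972025}{262144}$ ($P{\left(p \right)} = \left(5 + \frac{5}{8}\right)^{2} \left(6 + \left(5 + \frac{5}{8}\right)^{2} + \left(\left(5 + \frac{5}{8}\right)^{2}\right)^{2}\right) = \left(\frac{45}{8}\right)^{2} \left(6 + \left(\frac{45}{8}\right)^{2} + \left(\left(\frac{45}{8}\right)^{2}\right)^{2}\right) = \frac{2025 \left(6 + \frac{2025}{64} + \left(\frac{2025}{64}\right)^{2}\right)}{64} = \frac{2025 \left(6 + \frac{2025}{64} + \frac{4100625}{4096}\right)}{64} = \frac{2025}{64} \cdot \frac{4254801}{4096} = \frac{8615972025}{262144}$)
$-388 + P{\left(-13 \right)} = -388 + \frac{8615972025}{262144} = \frac{8514260153}{262144}$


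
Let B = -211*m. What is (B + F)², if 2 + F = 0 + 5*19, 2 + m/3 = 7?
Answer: 9437184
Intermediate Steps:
m = 15 (m = -6 + 3*7 = -6 + 21 = 15)
F = 93 (F = -2 + (0 + 5*19) = -2 + (0 + 95) = -2 + 95 = 93)
B = -3165 (B = -211*15 = -3165)
(B + F)² = (-3165 + 93)² = (-3072)² = 9437184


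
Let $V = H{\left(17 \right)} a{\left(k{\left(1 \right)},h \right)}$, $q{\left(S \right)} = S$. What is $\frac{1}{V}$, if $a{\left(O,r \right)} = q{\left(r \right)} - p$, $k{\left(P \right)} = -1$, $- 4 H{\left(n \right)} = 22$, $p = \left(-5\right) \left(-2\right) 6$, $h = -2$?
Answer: $\frac{1}{341} \approx 0.0029326$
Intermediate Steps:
$p = 60$ ($p = 10 \cdot 6 = 60$)
$H{\left(n \right)} = - \frac{11}{2}$ ($H{\left(n \right)} = \left(- \frac{1}{4}\right) 22 = - \frac{11}{2}$)
$a{\left(O,r \right)} = -60 + r$ ($a{\left(O,r \right)} = r - 60 = -60 + r$)
$V = 341$ ($V = - \frac{11 \left(-60 - 2\right)}{2} = \left(- \frac{11}{2}\right) \left(-62\right) = 341$)
$\frac{1}{V} = \frac{1}{341}$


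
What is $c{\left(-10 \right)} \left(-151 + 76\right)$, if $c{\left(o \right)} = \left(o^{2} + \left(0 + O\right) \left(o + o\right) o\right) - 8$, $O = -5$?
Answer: $68100$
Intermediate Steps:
$c{\left(o \right)} = -8 - 9 o^{2}$ ($c{\left(o \right)} = \left(o^{2} + \left(0 - 5\right) \left(o + o\right) o\right) - 8 = \left(o^{2} + - 5 \cdot 2 o o\right) - 8 = \left(o^{2} + - 10 o o\right) - 8 = \left(o^{2} - 10 o^{2}\right) - 8 = - 9 o^{2} - 8 = -8 - 9 o^{2}$)
$c{\left(-10 \right)} \left(-151 + 76\right) = \left(-8 - 9 \left(-10\right)^{2}\right) \left(-151 + 76\right) = \left(-8 - 900\right) \left(-75\right) = \left(-908\right) \left(-75\right) = 68100$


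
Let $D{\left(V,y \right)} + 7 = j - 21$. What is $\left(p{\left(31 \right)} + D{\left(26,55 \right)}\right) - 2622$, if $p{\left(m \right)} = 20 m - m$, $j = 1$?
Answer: $-2060$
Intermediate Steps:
$p{\left(m \right)} = 19 m$
$D{\left(V,y \right)} = -27$ ($D{\left(V,y \right)} = -7 + \left(1 - 21\right) = -7 - 20 = -27$)
$\left(p{\left(31 \right)} + D{\left(26,55 \right)}\right) - 2622 = \left(19 \cdot 31 - 27\right) - 2622 = \left(589 - 27\right) - 2622 = 562 - 2622 = -2060$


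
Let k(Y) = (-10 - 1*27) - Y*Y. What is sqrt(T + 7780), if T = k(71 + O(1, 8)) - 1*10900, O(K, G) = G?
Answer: I*sqrt(9398) ≈ 96.943*I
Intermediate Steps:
k(Y) = -37 - Y**2 (k(Y) = (-10 - 27) - Y**2 = -37 - Y**2)
T = -17178 (T = (-37 - (71 + 8)**2) - 1*10900 = (-37 - 1*79**2) - 10900 = (-37 - 1*6241) - 10900 = (-37 - 6241) - 10900 = -6278 - 10900 = -17178)
sqrt(T + 7780) = sqrt(-17178 + 7780) = sqrt(-9398) = I*sqrt(9398)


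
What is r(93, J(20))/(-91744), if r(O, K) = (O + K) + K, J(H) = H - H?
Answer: -93/91744 ≈ -0.0010137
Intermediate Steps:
J(H) = 0
r(O, K) = O + 2*K (r(O, K) = (K + O) + K = O + 2*K)
r(93, J(20))/(-91744) = (93 + 2*0)/(-91744) = (93 + 0)*(-1/91744) = 93*(-1/91744) = -93/91744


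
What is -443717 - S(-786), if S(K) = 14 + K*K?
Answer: -1061527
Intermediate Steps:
S(K) = 14 + K²
-443717 - S(-786) = -443717 - (14 + (-786)²) = -443717 - (14 + 617796) = -443717 - 1*617810 = -443717 - 617810 = -1061527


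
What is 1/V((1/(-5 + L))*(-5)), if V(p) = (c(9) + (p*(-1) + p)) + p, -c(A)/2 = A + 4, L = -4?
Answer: -9/229 ≈ -0.039301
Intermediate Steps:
c(A) = -8 - 2*A (c(A) = -2*(A + 4) = -2*(4 + A) = -8 - 2*A)
V(p) = -26 + p (V(p) = ((-8 - 2*9) + (p*(-1) + p)) + p = ((-8 - 18) + (-p + p)) + p = (-26 + 0) + p = -26 + p)
1/V((1/(-5 + L))*(-5)) = 1/(-26 + (1/(-5 - 4))*(-5)) = 1/(-26 + (1/(-9))*(-5)) = 1/(-26 - ⅑*1*(-5)) = 1/(-26 - ⅑*(-5)) = 1/(-26 + 5/9) = 1/(-229/9) = -9/229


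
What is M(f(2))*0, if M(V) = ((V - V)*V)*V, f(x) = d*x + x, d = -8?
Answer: 0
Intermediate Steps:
f(x) = -7*x (f(x) = -8*x + x = -7*x)
M(V) = 0 (M(V) = (0*V)*V = 0*V = 0)
M(f(2))*0 = 0*0 = 0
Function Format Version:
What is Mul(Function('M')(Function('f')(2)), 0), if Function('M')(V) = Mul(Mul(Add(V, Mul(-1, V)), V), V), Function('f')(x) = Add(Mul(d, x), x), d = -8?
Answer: 0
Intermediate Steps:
Function('f')(x) = Mul(-7, x) (Function('f')(x) = Add(Mul(-8, x), x) = Mul(-7, x))
Function('M')(V) = 0 (Function('M')(V) = Mul(Mul(0, V), V) = Mul(0, V) = 0)
Mul(Function('M')(Function('f')(2)), 0) = Mul(0, 0) = 0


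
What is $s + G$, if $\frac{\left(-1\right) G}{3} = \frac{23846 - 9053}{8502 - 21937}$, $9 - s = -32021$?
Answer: $\frac{430367429}{13435} \approx 32033.0$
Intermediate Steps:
$s = 32030$ ($s = 9 - -32021 = 9 + 32021 = 32030$)
$G = \frac{44379}{13435}$ ($G = - 3 \frac{23846 - 9053}{8502 - 21937} = - 3 \frac{14793}{-13435} = - 3 \cdot 14793 \left(- \frac{1}{13435}\right) = \left(-3\right) \left(- \frac{14793}{13435}\right) = \frac{44379}{13435} \approx 3.3032$)
$s + G = 32030 + \frac{44379}{13435} = \frac{430367429}{13435}$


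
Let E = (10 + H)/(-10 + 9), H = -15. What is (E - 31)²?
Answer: 676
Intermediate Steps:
E = 5 (E = (10 - 15)/(-10 + 9) = -5/(-1) = -5*(-1) = 5)
(E - 31)² = (5 - 31)² = (-26)² = 676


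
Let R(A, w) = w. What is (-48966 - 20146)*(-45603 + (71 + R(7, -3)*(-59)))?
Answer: 3134574760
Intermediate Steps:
(-48966 - 20146)*(-45603 + (71 + R(7, -3)*(-59))) = (-48966 - 20146)*(-45603 + (71 - 3*(-59))) = -69112*(-45603 + (71 + 177)) = -69112*(-45603 + 248) = -69112*(-45355) = 3134574760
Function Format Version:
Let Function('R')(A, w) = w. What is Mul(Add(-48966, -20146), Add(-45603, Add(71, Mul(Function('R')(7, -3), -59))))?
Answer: 3134574760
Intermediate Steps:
Mul(Add(-48966, -20146), Add(-45603, Add(71, Mul(Function('R')(7, -3), -59)))) = Mul(Add(-48966, -20146), Add(-45603, Add(71, Mul(-3, -59)))) = Mul(-69112, Add(-45603, Add(71, 177))) = Mul(-69112, Add(-45603, 248)) = Mul(-69112, -45355) = 3134574760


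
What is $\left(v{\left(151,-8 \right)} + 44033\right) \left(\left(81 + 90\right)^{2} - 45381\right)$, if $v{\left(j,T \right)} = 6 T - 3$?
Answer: $-709869480$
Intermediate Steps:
$v{\left(j,T \right)} = -3 + 6 T$ ($v{\left(j,T \right)} = 6 T - 3 = -3 + 6 T$)
$\left(v{\left(151,-8 \right)} + 44033\right) \left(\left(81 + 90\right)^{2} - 45381\right) = \left(\left(-3 + 6 \left(-8\right)\right) + 44033\right) \left(\left(81 + 90\right)^{2} - 45381\right) = \left(\left(-3 - 48\right) + 44033\right) \left(171^{2} - 45381\right) = \left(-51 + 44033\right) \left(29241 - 45381\right) = 43982 \left(-16140\right) = -709869480$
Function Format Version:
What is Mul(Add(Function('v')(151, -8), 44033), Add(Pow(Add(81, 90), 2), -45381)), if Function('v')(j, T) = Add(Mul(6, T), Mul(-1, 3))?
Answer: -709869480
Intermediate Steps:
Function('v')(j, T) = Add(-3, Mul(6, T)) (Function('v')(j, T) = Add(Mul(6, T), -3) = Add(-3, Mul(6, T)))
Mul(Add(Function('v')(151, -8), 44033), Add(Pow(Add(81, 90), 2), -45381)) = Mul(Add(Add(-3, Mul(6, -8)), 44033), Add(Pow(Add(81, 90), 2), -45381)) = Mul(Add(Add(-3, -48), 44033), Add(Pow(171, 2), -45381)) = Mul(Add(-51, 44033), Add(29241, -45381)) = Mul(43982, -16140) = -709869480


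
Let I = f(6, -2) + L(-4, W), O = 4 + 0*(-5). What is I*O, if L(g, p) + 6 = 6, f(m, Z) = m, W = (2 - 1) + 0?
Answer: 24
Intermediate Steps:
W = 1 (W = 1 + 0 = 1)
O = 4 (O = 4 + 0 = 4)
L(g, p) = 0 (L(g, p) = -6 + 6 = 0)
I = 6 (I = 6 + 0 = 6)
I*O = 6*4 = 24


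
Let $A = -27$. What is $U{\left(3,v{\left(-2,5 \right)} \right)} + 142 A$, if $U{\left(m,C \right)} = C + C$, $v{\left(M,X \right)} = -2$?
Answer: $-3838$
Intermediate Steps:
$U{\left(m,C \right)} = 2 C$
$U{\left(3,v{\left(-2,5 \right)} \right)} + 142 A = 2 \left(-2\right) + 142 \left(-27\right) = -4 - 3834 = -3838$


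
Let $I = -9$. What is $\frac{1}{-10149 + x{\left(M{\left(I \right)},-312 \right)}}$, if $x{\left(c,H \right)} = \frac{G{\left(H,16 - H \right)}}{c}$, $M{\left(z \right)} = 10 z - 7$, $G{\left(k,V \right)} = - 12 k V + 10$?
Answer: $- \frac{97}{2212495} \approx -4.3842 \cdot 10^{-5}$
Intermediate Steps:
$G{\left(k,V \right)} = 10 - 12 V k$ ($G{\left(k,V \right)} = - 12 V k + 10 = 10 - 12 V k$)
$M{\left(z \right)} = -7 + 10 z$
$x{\left(c,H \right)} = \frac{10 - 12 H \left(16 - H\right)}{c}$ ($x{\left(c,H \right)} = \frac{10 - 12 \left(16 - H\right) H}{c} = \frac{10 - 12 H \left(16 - H\right)}{c}$)
$\frac{1}{-10149 + x{\left(M{\left(I \right)},-312 \right)}} = \frac{1}{-10149 + \frac{2 \left(5 + 6 \left(-312\right) \left(-16 - 312\right)\right)}{-7 + 10 \left(-9\right)}} = \frac{1}{-10149 + \frac{2 \left(5 + 6 \left(-312\right) \left(-328\right)\right)}{-7 - 90}} = \frac{1}{-10149 + \frac{2 \left(5 + 614016\right)}{-97}} = \frac{1}{-10149 + 2 \left(- \frac{1}{97}\right) 614021} = \frac{1}{-10149 - \frac{1228042}{97}} = \frac{1}{- \frac{2212495}{97}} = - \frac{97}{2212495}$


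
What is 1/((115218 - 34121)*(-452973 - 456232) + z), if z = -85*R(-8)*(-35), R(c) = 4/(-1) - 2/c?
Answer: -4/294935236165 ≈ -1.3562e-11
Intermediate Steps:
R(c) = -4 - 2/c (R(c) = 4*(-1) - 2/c = -4 - 2/c)
z = -44625/4 (z = -85*(-4 - 2/(-8))*(-35) = -85*(-4 - 2*(-1/8))*(-35) = -85*(-4 + 1/4)*(-35) = -85*(-15/4)*(-35) = (1275/4)*(-35) = -44625/4 ≈ -11156.)
1/((115218 - 34121)*(-452973 - 456232) + z) = 1/((115218 - 34121)*(-452973 - 456232) - 44625/4) = 1/(81097*(-909205) - 44625/4) = 1/(-73733797885 - 44625/4) = 1/(-294935236165/4) = -4/294935236165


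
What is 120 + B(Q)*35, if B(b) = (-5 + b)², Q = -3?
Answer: 2360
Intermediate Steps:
120 + B(Q)*35 = 120 + (-5 - 3)²*35 = 120 + (-8)²*35 = 120 + 64*35 = 120 + 2240 = 2360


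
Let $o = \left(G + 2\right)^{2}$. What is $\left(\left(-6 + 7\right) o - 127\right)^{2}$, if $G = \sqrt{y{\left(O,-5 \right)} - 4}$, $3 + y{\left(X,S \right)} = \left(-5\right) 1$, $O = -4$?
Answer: $18033 - 2160 i \sqrt{3} \approx 18033.0 - 3741.2 i$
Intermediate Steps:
$y{\left(X,S \right)} = -8$ ($y{\left(X,S \right)} = -3 - 5 = -8$)
$G = 2 i \sqrt{3}$ ($G = \sqrt{-8 - 4} = \sqrt{-12} = 2 i \sqrt{3} \approx 3.4641 i$)
$o = \left(2 + 2 i \sqrt{3}\right)^{2}$ ($o = \left(2 i \sqrt{3} + 2\right)^{2} = \left(2 + 2 i \sqrt{3}\right)^{2} \approx -8.0 + 13.856 i$)
$\left(\left(-6 + 7\right) o - 127\right)^{2} = \left(\left(-6 + 7\right) \left(-8 + 8 i \sqrt{3}\right) - 127\right)^{2} = \left(1 \left(-8 + 8 i \sqrt{3}\right) - 127\right)^{2} = \left(\left(-8 + 8 i \sqrt{3}\right) - 127\right)^{2} = \left(-135 + 8 i \sqrt{3}\right)^{2}$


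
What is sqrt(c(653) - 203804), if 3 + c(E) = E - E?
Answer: I*sqrt(203807) ≈ 451.45*I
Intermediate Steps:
c(E) = -3 (c(E) = -3 + (E - E) = -3 + 0 = -3)
sqrt(c(653) - 203804) = sqrt(-3 - 203804) = sqrt(-203807) = I*sqrt(203807)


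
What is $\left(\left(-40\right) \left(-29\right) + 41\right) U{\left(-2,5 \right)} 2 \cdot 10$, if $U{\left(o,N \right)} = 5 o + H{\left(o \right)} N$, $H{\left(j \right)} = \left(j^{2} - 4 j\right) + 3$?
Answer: $1561300$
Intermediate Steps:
$H{\left(j \right)} = 3 + j^{2} - 4 j$
$U{\left(o,N \right)} = 5 o + N \left(3 + o^{2} - 4 o\right)$ ($U{\left(o,N \right)} = 5 o + \left(3 + o^{2} - 4 o\right) N = 5 o + N \left(3 + o^{2} - 4 o\right)$)
$\left(\left(-40\right) \left(-29\right) + 41\right) U{\left(-2,5 \right)} 2 \cdot 10 = \left(\left(-40\right) \left(-29\right) + 41\right) \left(5 \left(-2\right) + 5 \left(3 + \left(-2\right)^{2} - -8\right)\right) 2 \cdot 10 = \left(1160 + 41\right) \left(-10 + 5 \left(3 + 4 + 8\right)\right) 2 \cdot 10 = 1201 \left(-10 + 5 \cdot 15\right) 2 \cdot 10 = 1201 \left(-10 + 75\right) 2 \cdot 10 = 1201 \cdot 65 \cdot 2 \cdot 10 = 1201 \cdot 130 \cdot 10 = 1201 \cdot 1300 = 1561300$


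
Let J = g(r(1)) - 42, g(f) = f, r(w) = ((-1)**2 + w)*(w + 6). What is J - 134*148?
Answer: -19860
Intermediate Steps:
r(w) = (1 + w)*(6 + w)
J = -28 (J = (6 + 1**2 + 7*1) - 42 = (6 + 1 + 7) - 42 = 14 - 42 = -28)
J - 134*148 = -28 - 134*148 = -28 - 19832 = -19860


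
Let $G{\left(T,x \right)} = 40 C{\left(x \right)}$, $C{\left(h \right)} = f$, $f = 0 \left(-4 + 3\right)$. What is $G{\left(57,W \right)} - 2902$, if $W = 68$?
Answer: $-2902$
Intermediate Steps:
$f = 0$ ($f = 0 \left(-1\right) = 0$)
$C{\left(h \right)} = 0$
$G{\left(T,x \right)} = 0$ ($G{\left(T,x \right)} = 40 \cdot 0 = 0$)
$G{\left(57,W \right)} - 2902 = 0 - 2902 = -2902$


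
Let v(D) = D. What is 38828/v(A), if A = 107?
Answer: 38828/107 ≈ 362.88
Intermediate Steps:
38828/v(A) = 38828/107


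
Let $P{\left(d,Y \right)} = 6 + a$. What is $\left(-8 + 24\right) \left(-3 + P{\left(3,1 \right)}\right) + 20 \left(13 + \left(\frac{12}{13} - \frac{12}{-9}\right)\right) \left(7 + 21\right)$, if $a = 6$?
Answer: $\frac{338816}{39} \approx 8687.6$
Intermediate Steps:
$P{\left(d,Y \right)} = 12$ ($P{\left(d,Y \right)} = 6 + 6 = 12$)
$\left(-8 + 24\right) \left(-3 + P{\left(3,1 \right)}\right) + 20 \left(13 + \left(\frac{12}{13} - \frac{12}{-9}\right)\right) \left(7 + 21\right) = \left(-8 + 24\right) \left(-3 + 12\right) + 20 \left(13 + \left(\frac{12}{13} - \frac{12}{-9}\right)\right) \left(7 + 21\right) = 16 \cdot 9 + 20 \left(13 + \left(12 \cdot \frac{1}{13} - - \frac{4}{3}\right)\right) 28 = 144 + 20 \left(13 + \left(\frac{12}{13} + \frac{4}{3}\right)\right) 28 = 144 + 20 \left(13 + \frac{88}{39}\right) 28 = 144 + 20 \cdot \frac{595}{39} \cdot 28 = 144 + 20 \cdot \frac{16660}{39} = 144 + \frac{333200}{39} = \frac{338816}{39}$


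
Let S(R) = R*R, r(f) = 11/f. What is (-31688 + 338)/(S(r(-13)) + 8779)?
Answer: -2649075/741886 ≈ -3.5707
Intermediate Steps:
S(R) = R²
(-31688 + 338)/(S(r(-13)) + 8779) = (-31688 + 338)/((11/(-13))² + 8779) = -31350/((11*(-1/13))² + 8779) = -31350/((-11/13)² + 8779) = -31350/(121/169 + 8779) = -31350/1483772/169 = -31350*169/1483772 = -2649075/741886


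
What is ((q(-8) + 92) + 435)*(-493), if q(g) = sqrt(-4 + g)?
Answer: -259811 - 986*I*sqrt(3) ≈ -2.5981e+5 - 1707.8*I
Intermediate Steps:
((q(-8) + 92) + 435)*(-493) = ((sqrt(-4 - 8) + 92) + 435)*(-493) = ((sqrt(-12) + 92) + 435)*(-493) = ((2*I*sqrt(3) + 92) + 435)*(-493) = ((92 + 2*I*sqrt(3)) + 435)*(-493) = (527 + 2*I*sqrt(3))*(-493) = -259811 - 986*I*sqrt(3)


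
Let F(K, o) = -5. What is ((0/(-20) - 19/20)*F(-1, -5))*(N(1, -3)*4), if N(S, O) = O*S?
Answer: -57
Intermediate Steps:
((0/(-20) - 19/20)*F(-1, -5))*(N(1, -3)*4) = ((0/(-20) - 19/20)*(-5))*(-3*1*4) = ((0*(-1/20) - 19*1/20)*(-5))*(-3*4) = ((0 - 19/20)*(-5))*(-12) = -19/20*(-5)*(-12) = (19/4)*(-12) = -57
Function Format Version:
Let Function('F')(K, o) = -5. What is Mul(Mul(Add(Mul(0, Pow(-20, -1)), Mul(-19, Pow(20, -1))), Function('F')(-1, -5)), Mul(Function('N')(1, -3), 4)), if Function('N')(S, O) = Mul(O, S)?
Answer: -57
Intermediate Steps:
Mul(Mul(Add(Mul(0, Pow(-20, -1)), Mul(-19, Pow(20, -1))), Function('F')(-1, -5)), Mul(Function('N')(1, -3), 4)) = Mul(Mul(Add(Mul(0, Pow(-20, -1)), Mul(-19, Pow(20, -1))), -5), Mul(Mul(-3, 1), 4)) = Mul(Mul(Add(Mul(0, Rational(-1, 20)), Mul(-19, Rational(1, 20))), -5), Mul(-3, 4)) = Mul(Mul(Add(0, Rational(-19, 20)), -5), -12) = Mul(Mul(Rational(-19, 20), -5), -12) = Mul(Rational(19, 4), -12) = -57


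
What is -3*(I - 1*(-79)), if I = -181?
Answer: 306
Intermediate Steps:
-3*(I - 1*(-79)) = -3*(-181 - 1*(-79)) = -3*(-181 + 79) = -3*(-102) = 306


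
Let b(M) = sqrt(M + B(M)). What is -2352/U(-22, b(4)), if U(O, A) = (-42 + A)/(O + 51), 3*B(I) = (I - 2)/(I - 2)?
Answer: 8594208/5279 + 68208*sqrt(39)/5279 ≈ 1708.7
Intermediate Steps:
B(I) = 1/3 (B(I) = ((I - 2)/(I - 2))/3 = ((-2 + I)/(-2 + I))/3 = (1/3)*1 = 1/3)
b(M) = sqrt(1/3 + M) (b(M) = sqrt(M + 1/3) = sqrt(1/3 + M))
U(O, A) = (-42 + A)/(51 + O)
-2352/U(-22, b(4)) = -2352*(51 - 22)/(-42 + sqrt(3 + 9*4)/3) = -2352*29/(-42 + sqrt(3 + 36)/3) = -2352*29/(-42 + sqrt(39)/3) = -2352/(-42/29 + sqrt(39)/87)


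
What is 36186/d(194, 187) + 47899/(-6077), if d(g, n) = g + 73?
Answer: 69037763/540853 ≈ 127.65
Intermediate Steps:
d(g, n) = 73 + g
36186/d(194, 187) + 47899/(-6077) = 36186/(73 + 194) + 47899/(-6077) = 36186/267 + 47899*(-1/6077) = 36186*(1/267) - 47899/6077 = 12062/89 - 47899/6077 = 69037763/540853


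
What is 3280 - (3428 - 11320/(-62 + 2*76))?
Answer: -200/9 ≈ -22.222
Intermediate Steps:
3280 - (3428 - 11320/(-62 + 2*76)) = 3280 - (3428 - 11320/(-62 + 152)) = 3280 - (3428 - 11320/90) = 3280 - (3428 - 1*1132/9) = 3280 - (3428 - 1132/9) = 3280 - 1*29720/9 = 3280 - 29720/9 = -200/9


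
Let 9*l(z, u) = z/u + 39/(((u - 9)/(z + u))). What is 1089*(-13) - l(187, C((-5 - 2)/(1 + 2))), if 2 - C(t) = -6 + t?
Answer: -1376432/93 ≈ -14800.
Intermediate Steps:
C(t) = 8 - t (C(t) = 2 - (-6 + t) = 2 + (6 - t) = 8 - t)
l(z, u) = z/(9*u) + 13*(u + z)/(3*(-9 + u)) (l(z, u) = (z/u + 39/(((u - 9)/(z + u))))/9 = (z/u + 39/(((-9 + u)/(u + z))))/9 = (z/u + 39*((u + z)/(-9 + u)))/9 = (z/u + 39*(u + z)/(-9 + u))/9 = z/(9*u) + 13*(u + z)/(3*(-9 + u)))
1089*(-13) - l(187, C((-5 - 2)/(1 + 2))) = 1089*(-13) - (-9*187 + 39*(8 - (-5 - 2)/(1 + 2))**2 + 40*(8 - (-5 - 2)/(1 + 2))*187)/(9*(8 - (-5 - 2)/(1 + 2))*(-9 + (8 - (-5 - 2)/(1 + 2)))) = -14157 - (-1683 + 39*(8 - (-7)/3)**2 + 40*(8 - (-7)/3)*187)/(9*(8 - (-7)/3)*(-9 + (8 - (-7)/3))) = -14157 - (-1683 + 39*(8 - 1*(-7/3))**2 + 40*(8 - 1*(-7/3))*187)/(9*(8 - 1*(-7/3))*(-9 + (8 - 1*(-7/3)))) = -14157 - (-1683 + 39*(8 + 7/3)**2 + 40*(8 + 7/3)*187)/(9*(8 + 7/3)*(-9 + (8 + 7/3))) = -14157 - (-1683 + 39*(31/3)**2 + 40*(31/3)*187)/(9*31/3*(-9 + 31/3)) = -14157 - 3*(-1683 + 39*(961/9) + 231880/3)/(9*31*4/3) = -14157 - 3*3*(-1683 + 12493/3 + 231880/3)/(9*31*4) = -14157 - 3*3*239324/(9*31*4*3) = -14157 - 1*59831/93 = -14157 - 59831/93 = -1376432/93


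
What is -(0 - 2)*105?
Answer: 210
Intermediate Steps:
-(0 - 2)*105 = -1*(-2)*105 = 2*105 = 210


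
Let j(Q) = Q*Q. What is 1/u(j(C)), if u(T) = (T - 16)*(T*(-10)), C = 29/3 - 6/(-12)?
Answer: -648/58512725 ≈ -1.1075e-5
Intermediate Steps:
C = 61/6 (C = 29*(⅓) - 6*(-1/12) = 29/3 + ½ = 61/6 ≈ 10.167)
j(Q) = Q²
u(T) = -10*T*(-16 + T) (u(T) = (-16 + T)*(-10*T) = -10*T*(-16 + T))
1/u(j(C)) = 1/(10*(61/6)²*(16 - (61/6)²)) = 1/(10*(3721/36)*(16 - 1*3721/36)) = 1/(10*(3721/36)*(16 - 3721/36)) = 1/(10*(3721/36)*(-3145/36)) = 1/(-58512725/648) = -648/58512725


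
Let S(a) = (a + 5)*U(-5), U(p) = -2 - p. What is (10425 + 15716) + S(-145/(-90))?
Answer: 156965/6 ≈ 26161.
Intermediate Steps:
S(a) = 15 + 3*a (S(a) = (a + 5)*(-2 - 1*(-5)) = (5 + a)*(-2 + 5) = (5 + a)*3 = 15 + 3*a)
(10425 + 15716) + S(-145/(-90)) = (10425 + 15716) + (15 + 3*(-145/(-90))) = 26141 + (15 + 3*(-145*(-1/90))) = 26141 + (15 + 3*(29/18)) = 26141 + (15 + 29/6) = 26141 + 119/6 = 156965/6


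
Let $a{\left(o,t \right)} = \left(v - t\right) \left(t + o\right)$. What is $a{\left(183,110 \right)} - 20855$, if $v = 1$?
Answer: $-52792$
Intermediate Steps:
$a{\left(o,t \right)} = \left(1 - t\right) \left(o + t\right)$ ($a{\left(o,t \right)} = \left(1 - t\right) \left(t + o\right) = \left(1 - t\right) \left(o + t\right)$)
$a{\left(183,110 \right)} - 20855 = \left(183 + 110 - 110^{2} - 183 \cdot 110\right) - 20855 = \left(183 + 110 - 12100 - 20130\right) - 20855 = -31937 - 20855 = -52792$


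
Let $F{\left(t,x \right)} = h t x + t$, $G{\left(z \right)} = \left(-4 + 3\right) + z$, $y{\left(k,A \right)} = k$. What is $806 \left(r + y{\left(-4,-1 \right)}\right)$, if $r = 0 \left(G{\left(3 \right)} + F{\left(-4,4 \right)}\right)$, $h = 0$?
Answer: $-3224$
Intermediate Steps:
$G{\left(z \right)} = -1 + z$
$F{\left(t,x \right)} = t$ ($F{\left(t,x \right)} = 0 t x + t = 0 x + t = 0 + t = t$)
$r = 0$ ($r = 0 \left(\left(-1 + 3\right) - 4\right) = 0 \left(2 - 4\right) = 0 \left(-2\right) = 0$)
$806 \left(r + y{\left(-4,-1 \right)}\right) = 806 \left(0 - 4\right) = 806 \left(-4\right) = -3224$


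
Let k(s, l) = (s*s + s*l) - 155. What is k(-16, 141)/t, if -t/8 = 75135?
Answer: 431/120216 ≈ 0.0035852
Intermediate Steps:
k(s, l) = -155 + s² + l*s (k(s, l) = (s² + l*s) - 155 = -155 + s² + l*s)
t = -601080 (t = -8*75135 = -601080)
k(-16, 141)/t = (-155 + (-16)² + 141*(-16))/(-601080) = (-155 + 256 - 2256)*(-1/601080) = -2155*(-1/601080) = 431/120216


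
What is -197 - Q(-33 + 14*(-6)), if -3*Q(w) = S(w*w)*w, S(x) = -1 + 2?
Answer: -236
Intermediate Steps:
S(x) = 1
Q(w) = -w/3
-197 - Q(-33 + 14*(-6)) = -197 - (-1)*(-33 + 14*(-6))/3 = -197 - (-1)*(-33 - 84)/3 = -197 - (-1)*(-117)/3 = -197 - 1*39 = -197 - 39 = -236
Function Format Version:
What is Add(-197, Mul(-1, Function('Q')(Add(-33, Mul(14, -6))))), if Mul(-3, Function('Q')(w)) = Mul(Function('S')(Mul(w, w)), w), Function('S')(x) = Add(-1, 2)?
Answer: -236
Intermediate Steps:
Function('S')(x) = 1
Function('Q')(w) = Mul(Rational(-1, 3), w) (Function('Q')(w) = Mul(Rational(-1, 3), Mul(1, w)) = Mul(Rational(-1, 3), w))
Add(-197, Mul(-1, Function('Q')(Add(-33, Mul(14, -6))))) = Add(-197, Mul(-1, Mul(Rational(-1, 3), Add(-33, Mul(14, -6))))) = Add(-197, Mul(-1, Mul(Rational(-1, 3), Add(-33, -84)))) = Add(-197, Mul(-1, Mul(Rational(-1, 3), -117))) = Add(-197, Mul(-1, 39)) = Add(-197, -39) = -236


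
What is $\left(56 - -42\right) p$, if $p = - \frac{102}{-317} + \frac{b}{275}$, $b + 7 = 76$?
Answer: $\frac{4892454}{87175} \approx 56.122$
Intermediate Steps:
$b = 69$ ($b = -7 + 76 = 69$)
$p = \frac{49923}{87175}$ ($p = - \frac{102}{-317} + \frac{69}{275} = \left(-102\right) \left(- \frac{1}{317}\right) + 69 \cdot \frac{1}{275} = \frac{102}{317} + \frac{69}{275} = \frac{49923}{87175} \approx 0.57268$)
$\left(56 - -42\right) p = \left(56 - -42\right) \frac{49923}{87175} = \left(56 + 42\right) \frac{49923}{87175} = 98 \cdot \frac{49923}{87175} = \frac{4892454}{87175}$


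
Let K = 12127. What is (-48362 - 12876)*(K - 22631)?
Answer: 643243952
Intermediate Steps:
(-48362 - 12876)*(K - 22631) = (-48362 - 12876)*(12127 - 22631) = -61238*(-10504) = 643243952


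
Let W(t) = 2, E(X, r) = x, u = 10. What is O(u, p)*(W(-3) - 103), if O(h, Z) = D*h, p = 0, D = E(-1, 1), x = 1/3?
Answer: -1010/3 ≈ -336.67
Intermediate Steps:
x = ⅓ ≈ 0.33333
E(X, r) = ⅓
D = ⅓ ≈ 0.33333
O(h, Z) = h/3
O(u, p)*(W(-3) - 103) = ((⅓)*10)*(2 - 103) = (10/3)*(-101) = -1010/3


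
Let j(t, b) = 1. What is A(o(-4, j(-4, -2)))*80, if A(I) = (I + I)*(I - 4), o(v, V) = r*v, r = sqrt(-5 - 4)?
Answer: -23040 + 7680*I ≈ -23040.0 + 7680.0*I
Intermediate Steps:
r = 3*I (r = sqrt(-9) = 3*I ≈ 3.0*I)
o(v, V) = 3*I*v (o(v, V) = (3*I)*v = 3*I*v)
A(I) = 2*I*(-4 + I) (A(I) = (2*I)*(-4 + I) = 2*I*(-4 + I))
A(o(-4, j(-4, -2)))*80 = (2*(3*I*(-4))*(-4 + 3*I*(-4)))*80 = (2*(-12*I)*(-4 - 12*I))*80 = -24*I*(-4 - 12*I)*80 = -1920*I*(-4 - 12*I)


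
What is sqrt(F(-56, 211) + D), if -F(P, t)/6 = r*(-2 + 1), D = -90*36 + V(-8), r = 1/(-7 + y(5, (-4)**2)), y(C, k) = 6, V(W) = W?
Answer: I*sqrt(3254) ≈ 57.044*I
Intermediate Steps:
r = -1 (r = 1/(-7 + 6) = 1/(-1) = -1)
D = -3248 (D = -90*36 - 8 = -3240 - 8 = -3248)
F(P, t) = -6 (F(P, t) = -(-6)*(-2 + 1) = -(-6)*(-1) = -6*1 = -6)
sqrt(F(-56, 211) + D) = sqrt(-6 - 3248) = sqrt(-3254) = I*sqrt(3254)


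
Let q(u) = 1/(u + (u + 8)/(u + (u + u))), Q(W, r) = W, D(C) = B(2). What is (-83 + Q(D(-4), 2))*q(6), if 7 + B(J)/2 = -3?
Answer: -927/61 ≈ -15.197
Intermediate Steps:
B(J) = -20 (B(J) = -14 + 2*(-3) = -14 - 6 = -20)
D(C) = -20
q(u) = 1/(u + (8 + u)/(3*u)) (q(u) = 1/(u + (8 + u)/(u + 2*u)) = 1/(u + (8 + u)/((3*u))) = 1/(u + (8 + u)*(1/(3*u))) = 1/(u + (8 + u)/(3*u)))
(-83 + Q(D(-4), 2))*q(6) = (-83 - 20)*(3*6/(8 + 6 + 3*6²)) = -309*6/(8 + 6 + 3*36) = -309*6/(8 + 6 + 108) = -309*6/122 = -103*9/61 = -927/61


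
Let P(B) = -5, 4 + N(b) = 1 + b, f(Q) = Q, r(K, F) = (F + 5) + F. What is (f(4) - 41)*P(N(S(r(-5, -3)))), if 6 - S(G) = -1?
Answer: 185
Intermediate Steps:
r(K, F) = 5 + 2*F (r(K, F) = (5 + F) + F = 5 + 2*F)
S(G) = 7 (S(G) = 6 - 1*(-1) = 6 + 1 = 7)
N(b) = -3 + b (N(b) = -4 + (1 + b) = -3 + b)
(f(4) - 41)*P(N(S(r(-5, -3)))) = (4 - 41)*(-5) = -37*(-5) = 185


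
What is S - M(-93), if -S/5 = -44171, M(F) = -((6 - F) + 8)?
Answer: 220962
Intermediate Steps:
M(F) = -14 + F (M(F) = -(14 - F) = -14 + F)
S = 220855 (S = -5*(-44171) = 220855)
S - M(-93) = 220855 - (-14 - 93) = 220855 - 1*(-107) = 220855 + 107 = 220962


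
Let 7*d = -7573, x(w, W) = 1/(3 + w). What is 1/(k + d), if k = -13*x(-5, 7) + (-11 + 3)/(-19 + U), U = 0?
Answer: -266/285933 ≈ -0.00093029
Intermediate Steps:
d = -7573/7 (d = (⅐)*(-7573) = -7573/7 ≈ -1081.9)
k = 263/38 (k = -13/(3 - 5) + (-11 + 3)/(-19 + 0) = -13/(-2) - 8/(-19) = -13*(-½) - 8*(-1/19) = 13/2 + 8/19 = 263/38 ≈ 6.9211)
1/(k + d) = 1/(263/38 - 7573/7) = 1/(-285933/266) = -266/285933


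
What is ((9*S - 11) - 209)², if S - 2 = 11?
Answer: 10609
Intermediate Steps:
S = 13 (S = 2 + 11 = 13)
((9*S - 11) - 209)² = ((9*13 - 11) - 209)² = ((117 - 11) - 209)² = (106 - 209)² = (-103)² = 10609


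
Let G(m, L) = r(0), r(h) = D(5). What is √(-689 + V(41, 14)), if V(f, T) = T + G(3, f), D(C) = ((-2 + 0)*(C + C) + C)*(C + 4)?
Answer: 9*I*√10 ≈ 28.461*I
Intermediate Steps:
D(C) = -3*C*(4 + C) (D(C) = (-4*C + C)*(4 + C) = (-3*C)*(4 + C) = -3*C*(4 + C))
r(h) = -135 (r(h) = -3*5*(4 + 5) = -3*5*9 = -135)
G(m, L) = -135
V(f, T) = -135 + T (V(f, T) = T - 135 = -135 + T)
√(-689 + V(41, 14)) = √(-689 + (-135 + 14)) = √(-689 - 121) = √(-810) = 9*I*√10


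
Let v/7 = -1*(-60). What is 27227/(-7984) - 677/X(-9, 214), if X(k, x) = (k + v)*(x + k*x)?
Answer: -299255989/87778092 ≈ -3.4092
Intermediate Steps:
v = 420 (v = 7*(-1*(-60)) = 7*60 = 420)
X(k, x) = (420 + k)*(x + k*x) (X(k, x) = (k + 420)*(x + k*x) = (420 + k)*(x + k*x))
27227/(-7984) - 677/X(-9, 214) = 27227/(-7984) - 677*1/(214*(420 + (-9)² + 421*(-9))) = 27227*(-1/7984) - 677*1/(214*(420 + 81 - 3789)) = -27227/7984 - 677/(214*(-3288)) = -27227/7984 - 677/(-703632) = -27227/7984 - 677*(-1/703632) = -27227/7984 + 677/703632 = -299255989/87778092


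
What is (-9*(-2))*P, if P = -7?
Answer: -126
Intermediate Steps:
(-9*(-2))*P = -9*(-2)*(-7) = 18*(-7) = -126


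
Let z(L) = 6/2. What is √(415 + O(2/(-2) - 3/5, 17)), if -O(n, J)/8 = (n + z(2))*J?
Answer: √5615/5 ≈ 14.987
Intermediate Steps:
z(L) = 3 (z(L) = 6*(½) = 3)
O(n, J) = -8*J*(3 + n) (O(n, J) = -8*(n + 3)*J = -8*(3 + n)*J = -8*J*(3 + n))
√(415 + O(2/(-2) - 3/5, 17)) = √(415 - 8*17*(3 + (2/(-2) - 3/5))) = √(415 - 8*17*(3 + (2*(-½) - 3*⅕))) = √(415 - 8*17*(3 + (-1 - ⅗))) = √(415 - 8*17*(3 - 8/5)) = √(415 - 8*17*7/5) = √(415 - 952/5) = √(1123/5) = √5615/5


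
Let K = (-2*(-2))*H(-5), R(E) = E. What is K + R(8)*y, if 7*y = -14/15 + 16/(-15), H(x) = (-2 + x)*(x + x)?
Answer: 1944/7 ≈ 277.71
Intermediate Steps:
H(x) = 2*x*(-2 + x) (H(x) = (-2 + x)*(2*x) = 2*x*(-2 + x))
K = 280 (K = (-2*(-2))*(2*(-5)*(-2 - 5)) = 4*(2*(-5)*(-7)) = 4*70 = 280)
y = -2/7 (y = (-14/15 + 16/(-15))/7 = (-14*1/15 + 16*(-1/15))/7 = (-14/15 - 16/15)/7 = (⅐)*(-2) = -2/7 ≈ -0.28571)
K + R(8)*y = 280 + 8*(-2/7) = 280 - 16/7 = 1944/7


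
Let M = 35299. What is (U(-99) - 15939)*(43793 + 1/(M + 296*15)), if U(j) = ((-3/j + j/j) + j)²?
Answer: -4005731135042632/14425257 ≈ -2.7769e+8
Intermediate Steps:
U(j) = (1 + j - 3/j)² (U(j) = ((-3/j + 1) + j)² = ((1 - 3/j) + j)² = (1 + j - 3/j)²)
(U(-99) - 15939)*(43793 + 1/(M + 296*15)) = ((-3 - 99 + (-99)²)²/(-99)² - 15939)*(43793 + 1/(35299 + 296*15)) = ((-3 - 99 + 9801)²/9801 - 15939)*(43793 + 1/(35299 + 4440)) = ((1/9801)*9699² - 15939)*(43793 + 1/39739) = ((1/9801)*94070601 - 15939)*(43793 + 1/39739) = (10452289/1089 - 15939)*(1740290028/39739) = -6905282/1089*1740290028/39739 = -4005731135042632/14425257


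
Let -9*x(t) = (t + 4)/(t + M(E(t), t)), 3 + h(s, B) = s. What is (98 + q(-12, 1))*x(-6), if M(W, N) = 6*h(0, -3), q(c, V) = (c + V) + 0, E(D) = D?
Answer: -29/36 ≈ -0.80556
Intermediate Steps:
h(s, B) = -3 + s
q(c, V) = V + c (q(c, V) = (V + c) + 0 = V + c)
M(W, N) = -18 (M(W, N) = 6*(-3 + 0) = 6*(-3) = -18)
x(t) = -(4 + t)/(9*(-18 + t)) (x(t) = -(t + 4)/(9*(t - 18)) = -(4 + t)/(9*(-18 + t)))
(98 + q(-12, 1))*x(-6) = (98 + (1 - 12))*((-4 - 1*(-6))/(9*(-18 - 6))) = (98 - 11)*((1/9)*(-4 + 6)/(-24)) = 87*((1/9)*(-1/24)*2) = 87*(-1/108) = -29/36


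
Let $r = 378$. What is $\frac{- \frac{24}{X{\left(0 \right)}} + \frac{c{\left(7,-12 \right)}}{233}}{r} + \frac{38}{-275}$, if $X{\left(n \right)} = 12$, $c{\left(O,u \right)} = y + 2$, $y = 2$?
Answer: $- \frac{82711}{576675} \approx -0.14343$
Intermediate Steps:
$c{\left(O,u \right)} = 4$ ($c{\left(O,u \right)} = 2 + 2 = 4$)
$\frac{- \frac{24}{X{\left(0 \right)}} + \frac{c{\left(7,-12 \right)}}{233}}{r} + \frac{38}{-275} = \frac{- \frac{24}{12} + \frac{4}{233}}{378} + \frac{38}{-275} = \left(\left(-24\right) \frac{1}{12} + 4 \cdot \frac{1}{233}\right) \frac{1}{378} + 38 \left(- \frac{1}{275}\right) = \left(-2 + \frac{4}{233}\right) \frac{1}{378} - \frac{38}{275} = \left(- \frac{462}{233}\right) \frac{1}{378} - \frac{38}{275} = - \frac{11}{2097} - \frac{38}{275} = - \frac{82711}{576675}$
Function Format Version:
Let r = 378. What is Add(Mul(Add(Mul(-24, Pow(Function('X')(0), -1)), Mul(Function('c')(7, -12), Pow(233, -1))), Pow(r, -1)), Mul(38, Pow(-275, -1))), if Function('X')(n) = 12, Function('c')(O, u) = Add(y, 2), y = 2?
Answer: Rational(-82711, 576675) ≈ -0.14343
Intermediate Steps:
Function('c')(O, u) = 4 (Function('c')(O, u) = Add(2, 2) = 4)
Add(Mul(Add(Mul(-24, Pow(Function('X')(0), -1)), Mul(Function('c')(7, -12), Pow(233, -1))), Pow(r, -1)), Mul(38, Pow(-275, -1))) = Add(Mul(Add(Mul(-24, Pow(12, -1)), Mul(4, Pow(233, -1))), Pow(378, -1)), Mul(38, Pow(-275, -1))) = Add(Mul(Add(Mul(-24, Rational(1, 12)), Mul(4, Rational(1, 233))), Rational(1, 378)), Mul(38, Rational(-1, 275))) = Add(Mul(Add(-2, Rational(4, 233)), Rational(1, 378)), Rational(-38, 275)) = Add(Mul(Rational(-462, 233), Rational(1, 378)), Rational(-38, 275)) = Add(Rational(-11, 2097), Rational(-38, 275)) = Rational(-82711, 576675)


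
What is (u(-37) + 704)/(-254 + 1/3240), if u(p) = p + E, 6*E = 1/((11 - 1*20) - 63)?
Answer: -4322145/1645918 ≈ -2.6260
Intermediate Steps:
E = -1/432 (E = 1/(6*((11 - 1*20) - 63)) = 1/(6*((11 - 20) - 63)) = 1/(6*(-9 - 63)) = (⅙)/(-72) = (⅙)*(-1/72) = -1/432 ≈ -0.0023148)
u(p) = -1/432 + p (u(p) = p - 1/432 = -1/432 + p)
(u(-37) + 704)/(-254 + 1/3240) = ((-1/432 - 37) + 704)/(-254 + 1/3240) = (-15985/432 + 704)/(-254 + 1/3240) = 288143/(432*(-822959/3240)) = (288143/432)*(-3240/822959) = -4322145/1645918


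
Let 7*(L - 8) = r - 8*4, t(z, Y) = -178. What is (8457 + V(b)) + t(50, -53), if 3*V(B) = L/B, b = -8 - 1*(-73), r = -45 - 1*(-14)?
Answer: 1614404/195 ≈ 8279.0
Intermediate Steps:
r = -31 (r = -45 + 14 = -31)
b = 65 (b = -8 + 73 = 65)
L = -1 (L = 8 + (-31 - 8*4)/7 = 8 + (-31 - 32)/7 = 8 + (⅐)*(-63) = 8 - 9 = -1)
V(B) = -1/(3*B) (V(B) = (-1/B)/3 = -1/(3*B))
(8457 + V(b)) + t(50, -53) = (8457 - ⅓/65) - 178 = (8457 - ⅓*1/65) - 178 = (8457 - 1/195) - 178 = 1649114/195 - 178 = 1614404/195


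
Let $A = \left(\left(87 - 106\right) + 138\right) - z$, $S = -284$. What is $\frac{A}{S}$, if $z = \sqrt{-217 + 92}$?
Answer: $- \frac{119}{284} + \frac{5 i \sqrt{5}}{284} \approx -0.41901 + 0.039367 i$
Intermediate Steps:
$z = 5 i \sqrt{5}$ ($z = \sqrt{-125} = 5 i \sqrt{5} \approx 11.18 i$)
$A = 119 - 5 i \sqrt{5}$ ($A = \left(\left(87 - 106\right) + 138\right) - 5 i \sqrt{5} = \left(-19 + 138\right) - 5 i \sqrt{5} = 119 - 5 i \sqrt{5} \approx 119.0 - 11.18 i$)
$\frac{A}{S} = \frac{119 - 5 i \sqrt{5}}{-284} = \left(119 - 5 i \sqrt{5}\right) \left(- \frac{1}{284}\right) = - \frac{119}{284} + \frac{5 i \sqrt{5}}{284}$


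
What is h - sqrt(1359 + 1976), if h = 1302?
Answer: 1302 - sqrt(3335) ≈ 1244.3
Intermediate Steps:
h - sqrt(1359 + 1976) = 1302 - sqrt(1359 + 1976) = 1302 - sqrt(3335)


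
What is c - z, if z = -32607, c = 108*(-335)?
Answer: -3573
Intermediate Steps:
c = -36180
c - z = -36180 - 1*(-32607) = -36180 + 32607 = -3573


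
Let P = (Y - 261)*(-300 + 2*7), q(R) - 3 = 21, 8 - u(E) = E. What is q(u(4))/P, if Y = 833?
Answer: -3/20449 ≈ -0.00014671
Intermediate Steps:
u(E) = 8 - E
q(R) = 24 (q(R) = 3 + 21 = 24)
P = -163592 (P = (833 - 261)*(-300 + 2*7) = 572*(-300 + 14) = 572*(-286) = -163592)
q(u(4))/P = 24/(-163592) = 24*(-1/163592) = -3/20449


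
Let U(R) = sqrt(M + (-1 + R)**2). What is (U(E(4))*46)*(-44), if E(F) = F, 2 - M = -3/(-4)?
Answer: -1012*sqrt(41) ≈ -6480.0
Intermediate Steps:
M = 5/4 (M = 2 - (-3)/(-4) = 2 - (-3)*(-1)/4 = 2 - 1*3/4 = 2 - 3/4 = 5/4 ≈ 1.2500)
U(R) = sqrt(5/4 + (-1 + R)**2)
(U(E(4))*46)*(-44) = ((sqrt(5 + 4*(-1 + 4)**2)/2)*46)*(-44) = ((sqrt(5 + 4*3**2)/2)*46)*(-44) = ((sqrt(5 + 4*9)/2)*46)*(-44) = ((sqrt(5 + 36)/2)*46)*(-44) = ((sqrt(41)/2)*46)*(-44) = (23*sqrt(41))*(-44) = -1012*sqrt(41)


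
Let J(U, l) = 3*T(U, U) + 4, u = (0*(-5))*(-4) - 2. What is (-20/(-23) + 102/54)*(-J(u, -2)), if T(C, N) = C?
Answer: 1142/207 ≈ 5.5169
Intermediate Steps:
u = -2 (u = 0*(-4) - 2 = 0 - 2 = -2)
J(U, l) = 4 + 3*U (J(U, l) = 3*U + 4 = 4 + 3*U)
(-20/(-23) + 102/54)*(-J(u, -2)) = (-20/(-23) + 102/54)*(-(4 + 3*(-2))) = (-20*(-1/23) + 102*(1/54))*(-(4 - 6)) = (20/23 + 17/9)*(-1*(-2)) = (571/207)*2 = 1142/207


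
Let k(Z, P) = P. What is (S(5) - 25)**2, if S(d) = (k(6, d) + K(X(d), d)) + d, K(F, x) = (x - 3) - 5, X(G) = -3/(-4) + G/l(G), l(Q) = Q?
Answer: 324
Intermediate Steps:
X(G) = 7/4 (X(G) = -3/(-4) + G/G = -3*(-1/4) + 1 = 3/4 + 1 = 7/4)
K(F, x) = -8 + x (K(F, x) = (-3 + x) - 5 = -8 + x)
S(d) = -8 + 3*d (S(d) = (d + (-8 + d)) + d = (-8 + 2*d) + d = -8 + 3*d)
(S(5) - 25)**2 = ((-8 + 3*5) - 25)**2 = ((-8 + 15) - 25)**2 = (7 - 25)**2 = (-18)**2 = 324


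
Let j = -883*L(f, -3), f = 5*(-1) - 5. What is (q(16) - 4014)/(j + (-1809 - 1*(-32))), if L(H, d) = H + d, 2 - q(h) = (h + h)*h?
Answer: -754/1617 ≈ -0.46630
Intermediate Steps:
q(h) = 2 - 2*h² (q(h) = 2 - (h + h)*h = 2 - 2*h*h = 2 - 2*h²)
f = -10 (f = -5 - 5 = -10)
j = 11479 (j = -883*(-10 - 3) = -883*(-13) = 11479)
(q(16) - 4014)/(j + (-1809 - 1*(-32))) = ((2 - 2*16²) - 4014)/(11479 + (-1809 - 1*(-32))) = ((2 - 2*256) - 4014)/(11479 + (-1809 + 32)) = ((2 - 512) - 4014)/(11479 - 1777) = (-510 - 4014)/9702 = -4524*1/9702 = -754/1617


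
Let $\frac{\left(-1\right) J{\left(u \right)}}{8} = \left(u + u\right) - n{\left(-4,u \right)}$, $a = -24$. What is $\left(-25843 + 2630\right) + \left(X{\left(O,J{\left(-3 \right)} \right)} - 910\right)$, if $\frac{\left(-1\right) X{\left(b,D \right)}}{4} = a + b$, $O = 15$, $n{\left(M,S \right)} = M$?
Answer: $-24087$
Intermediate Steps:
$J{\left(u \right)} = -32 - 16 u$ ($J{\left(u \right)} = - 8 \left(\left(u + u\right) - -4\right) = - 8 \left(2 u + 4\right) = - 8 \left(4 + 2 u\right) = -32 - 16 u$)
$X{\left(b,D \right)} = 96 - 4 b$ ($X{\left(b,D \right)} = - 4 \left(-24 + b\right) = 96 - 4 b$)
$\left(-25843 + 2630\right) + \left(X{\left(O,J{\left(-3 \right)} \right)} - 910\right) = \left(-25843 + 2630\right) + \left(\left(96 - 60\right) - 910\right) = -23213 + \left(\left(96 - 60\right) - 910\right) = -23213 + \left(36 - 910\right) = -23213 - 874 = -24087$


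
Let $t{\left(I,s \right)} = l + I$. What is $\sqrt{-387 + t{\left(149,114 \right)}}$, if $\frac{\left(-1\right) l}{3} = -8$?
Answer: $i \sqrt{214} \approx 14.629 i$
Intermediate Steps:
$l = 24$ ($l = \left(-3\right) \left(-8\right) = 24$)
$t{\left(I,s \right)} = 24 + I$
$\sqrt{-387 + t{\left(149,114 \right)}} = \sqrt{-387 + \left(24 + 149\right)} = \sqrt{-387 + 173} = \sqrt{-214} = i \sqrt{214}$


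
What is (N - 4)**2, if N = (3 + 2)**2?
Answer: 441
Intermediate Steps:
N = 25 (N = 5**2 = 25)
(N - 4)**2 = (25 - 4)**2 = 21**2 = 441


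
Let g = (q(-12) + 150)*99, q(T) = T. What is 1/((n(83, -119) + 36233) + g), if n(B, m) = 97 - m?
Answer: 1/50111 ≈ 1.9956e-5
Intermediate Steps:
g = 13662 (g = (-12 + 150)*99 = 138*99 = 13662)
1/((n(83, -119) + 36233) + g) = 1/(((97 - 1*(-119)) + 36233) + 13662) = 1/(((97 + 119) + 36233) + 13662) = 1/((216 + 36233) + 13662) = 1/(36449 + 13662) = 1/50111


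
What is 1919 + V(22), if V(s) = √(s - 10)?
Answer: 1919 + 2*√3 ≈ 1922.5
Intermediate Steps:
V(s) = √(-10 + s)
1919 + V(22) = 1919 + √(-10 + 22) = 1919 + √12 = 1919 + 2*√3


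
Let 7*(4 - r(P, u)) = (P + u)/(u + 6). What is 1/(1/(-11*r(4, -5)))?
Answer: -319/7 ≈ -45.571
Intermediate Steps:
r(P, u) = 4 - (P + u)/(7*(6 + u)) (r(P, u) = 4 - (P + u)/(7*(u + 6)) = 4 - (P + u)/(7*(6 + u)))
1/(1/(-11*r(4, -5))) = 1/(1/(-11*(168 - 1*4 + 27*(-5))/(7*(6 - 5)))) = 1/(1/(-11*(168 - 4 - 135)/(7*1))) = 1/(1/(-11*29/7)) = 1/(1/(-319/7)) = 1/(-7/319) = -319/7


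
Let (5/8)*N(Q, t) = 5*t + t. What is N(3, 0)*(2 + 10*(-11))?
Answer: 0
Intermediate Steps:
N(Q, t) = 48*t/5 (N(Q, t) = 8*(5*t + t)/5 = 8*(6*t)/5 = 48*t/5)
N(3, 0)*(2 + 10*(-11)) = ((48/5)*0)*(2 + 10*(-11)) = 0*(2 - 110) = 0*(-108) = 0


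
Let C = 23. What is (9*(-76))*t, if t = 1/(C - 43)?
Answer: 171/5 ≈ 34.200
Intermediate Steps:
t = -1/20 (t = 1/(23 - 43) = 1/(-20) = -1/20 ≈ -0.050000)
(9*(-76))*t = (9*(-76))*(-1/20) = -684*(-1/20) = 171/5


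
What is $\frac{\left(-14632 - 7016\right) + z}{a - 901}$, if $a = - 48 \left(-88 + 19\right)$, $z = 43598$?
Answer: $\frac{21950}{2411} \approx 9.1041$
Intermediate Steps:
$a = 3312$ ($a = \left(-48\right) \left(-69\right) = 3312$)
$\frac{\left(-14632 - 7016\right) + z}{a - 901} = \frac{\left(-14632 - 7016\right) + 43598}{3312 - 901} = \frac{-21648 + 43598}{2411} = 21950 \cdot \frac{1}{2411} = \frac{21950}{2411}$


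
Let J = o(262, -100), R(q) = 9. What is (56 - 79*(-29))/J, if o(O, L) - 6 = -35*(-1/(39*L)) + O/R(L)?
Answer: 5491980/82139 ≈ 66.862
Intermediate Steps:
o(O, L) = 6 + O/9 + 35/(39*L) (o(O, L) = 6 + (-35*(-1/(39*L)) + O/9) = 6 + (-(-35)/(39*L) + O*(⅑)) = 6 + (35/(39*L) + O/9) = 6 + (O/9 + 35/(39*L)) = 6 + O/9 + 35/(39*L))
J = 82139/2340 (J = 6 + (⅑)*262 + (35/39)/(-100) = 6 + 262/9 + (35/39)*(-1/100) = 6 + 262/9 - 7/780 = 82139/2340 ≈ 35.102)
(56 - 79*(-29))/J = (56 - 79*(-29))/(82139/2340) = (56 + 2291)*(2340/82139) = 2347*(2340/82139) = 5491980/82139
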